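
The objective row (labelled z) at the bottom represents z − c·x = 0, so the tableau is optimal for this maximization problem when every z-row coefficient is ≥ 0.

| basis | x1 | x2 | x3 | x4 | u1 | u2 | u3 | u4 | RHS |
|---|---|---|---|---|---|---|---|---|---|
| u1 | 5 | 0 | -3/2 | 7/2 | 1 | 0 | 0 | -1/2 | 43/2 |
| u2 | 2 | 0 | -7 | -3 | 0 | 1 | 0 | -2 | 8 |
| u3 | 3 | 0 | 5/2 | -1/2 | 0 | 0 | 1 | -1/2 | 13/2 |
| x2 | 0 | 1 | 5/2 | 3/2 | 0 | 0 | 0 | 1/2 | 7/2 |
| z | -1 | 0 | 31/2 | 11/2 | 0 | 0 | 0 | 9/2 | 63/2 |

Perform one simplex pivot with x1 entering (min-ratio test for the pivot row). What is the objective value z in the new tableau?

Ratio test on column x1 — row 1: (43/2)/5 = 43/10; row 2: 8/2 = 4; row 3: (13/2)/3 = 13/6; row 4: entry 0 ≤ 0. Minimum is 13/6 at row 3 (u3 leaves); pivot element 3.
Pivot on row 3; the z-row RHS becomes 63/2 − (-1)·(13/6) = 101/3.

101/3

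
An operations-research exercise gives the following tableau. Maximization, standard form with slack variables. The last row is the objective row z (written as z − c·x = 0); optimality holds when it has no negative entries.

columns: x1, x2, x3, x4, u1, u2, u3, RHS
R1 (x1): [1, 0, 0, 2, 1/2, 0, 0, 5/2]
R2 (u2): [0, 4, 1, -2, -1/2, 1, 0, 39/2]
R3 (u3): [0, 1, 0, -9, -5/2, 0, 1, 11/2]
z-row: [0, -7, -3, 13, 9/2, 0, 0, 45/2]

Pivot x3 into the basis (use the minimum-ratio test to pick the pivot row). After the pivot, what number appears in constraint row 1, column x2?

0

Ratio test on column x3 — row 1: entry 0 ≤ 0; row 2: (39/2)/1 = 39/2; row 3: entry 0 ≤ 0. Minimum is 39/2 at row 2 (u2 leaves); pivot element 1.
Divide row 2 by 1; eliminate column x3 from the other rows.
Row 1 update in column x2: 0 − 0·4 = 0.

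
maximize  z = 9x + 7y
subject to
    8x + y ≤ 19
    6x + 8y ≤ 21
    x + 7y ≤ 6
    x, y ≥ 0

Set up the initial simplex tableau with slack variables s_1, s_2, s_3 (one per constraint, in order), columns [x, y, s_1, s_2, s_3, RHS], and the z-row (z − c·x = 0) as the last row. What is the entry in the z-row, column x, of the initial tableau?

The z-row carries the negated objective coefficients: the x entry is -9.

-9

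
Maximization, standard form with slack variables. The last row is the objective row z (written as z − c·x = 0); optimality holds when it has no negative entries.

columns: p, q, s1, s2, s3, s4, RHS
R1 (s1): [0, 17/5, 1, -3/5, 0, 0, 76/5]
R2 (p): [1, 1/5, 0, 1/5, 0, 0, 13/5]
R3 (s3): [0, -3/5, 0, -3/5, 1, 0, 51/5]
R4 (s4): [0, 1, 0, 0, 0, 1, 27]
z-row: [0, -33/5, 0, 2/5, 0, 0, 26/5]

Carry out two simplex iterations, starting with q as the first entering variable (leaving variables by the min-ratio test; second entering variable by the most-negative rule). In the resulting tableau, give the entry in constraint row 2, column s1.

Ratio test on column q — row 1: (76/5)/(17/5) = 76/17; row 2: (13/5)/(1/5) = 13; row 3: entry -3/5 ≤ 0; row 4: 27/1 = 27. Minimum is 76/17 at row 1 (s1 leaves); pivot element 17/5.
Divide row 1 by 17/5; eliminate column q from the other rows.
Second iteration: most negative z-row entry is -13/17 in column s2, so s2 enters.
Ratio test on column s2 — row 1: entry -3/17 ≤ 0; row 2: (29/17)/(4/17) = 29/4; row 3: entry -12/17 ≤ 0; row 4: (383/17)/(3/17) = 383/3. Minimum is 29/4 at row 2 (p leaves); pivot element 4/17.
Divide row 2 by 4/17; eliminate column s2 from the other rows.
After both pivots, the entry at constraint row 2, column s1 is -1/4.

-1/4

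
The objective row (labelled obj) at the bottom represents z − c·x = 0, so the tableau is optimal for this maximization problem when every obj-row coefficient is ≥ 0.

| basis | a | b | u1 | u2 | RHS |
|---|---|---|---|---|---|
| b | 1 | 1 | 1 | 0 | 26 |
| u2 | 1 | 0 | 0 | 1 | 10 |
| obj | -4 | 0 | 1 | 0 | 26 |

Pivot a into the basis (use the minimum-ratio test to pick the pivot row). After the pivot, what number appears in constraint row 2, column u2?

Ratio test on column a — row 1: 26/1 = 26; row 2: 10/1 = 10. Minimum is 10 at row 2 (u2 leaves); pivot element 1.
Divide row 2 by 1; eliminate column a from the other rows.
In the new row 2, the u2 entry is the old entry divided by the pivot: 1/1 = 1.

1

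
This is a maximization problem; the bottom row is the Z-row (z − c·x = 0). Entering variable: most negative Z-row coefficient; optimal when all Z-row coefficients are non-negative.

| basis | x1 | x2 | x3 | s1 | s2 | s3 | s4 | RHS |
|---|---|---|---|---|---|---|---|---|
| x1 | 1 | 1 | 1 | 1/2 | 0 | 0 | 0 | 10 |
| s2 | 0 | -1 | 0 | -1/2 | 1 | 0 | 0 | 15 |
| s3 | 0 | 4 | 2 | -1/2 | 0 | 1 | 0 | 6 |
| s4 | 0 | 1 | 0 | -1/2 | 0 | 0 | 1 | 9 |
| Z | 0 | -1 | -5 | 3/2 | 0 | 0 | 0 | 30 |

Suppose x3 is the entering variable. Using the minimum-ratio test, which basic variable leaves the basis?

Column x3 entries and ratios — x1: 10/1 = 10; s2: 0 ≤ 0, skip; s3: 6/2 = 3; s4: 0 ≤ 0, skip.
Smallest ratio is 3 in the row of s3, so s3 leaves.

s3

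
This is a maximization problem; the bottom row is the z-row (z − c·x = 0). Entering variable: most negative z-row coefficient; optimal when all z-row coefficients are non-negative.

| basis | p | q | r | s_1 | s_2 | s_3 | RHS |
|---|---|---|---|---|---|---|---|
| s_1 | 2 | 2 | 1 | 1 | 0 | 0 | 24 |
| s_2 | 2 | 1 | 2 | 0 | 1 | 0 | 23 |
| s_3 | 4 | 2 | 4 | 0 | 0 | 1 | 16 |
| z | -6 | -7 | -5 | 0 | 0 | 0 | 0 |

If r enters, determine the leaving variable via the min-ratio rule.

Column r entries and ratios — s_1: 24/1 = 24; s_2: 23/2 = 23/2; s_3: 16/4 = 4.
Smallest ratio is 4 in the row of s_3, so s_3 leaves.

s_3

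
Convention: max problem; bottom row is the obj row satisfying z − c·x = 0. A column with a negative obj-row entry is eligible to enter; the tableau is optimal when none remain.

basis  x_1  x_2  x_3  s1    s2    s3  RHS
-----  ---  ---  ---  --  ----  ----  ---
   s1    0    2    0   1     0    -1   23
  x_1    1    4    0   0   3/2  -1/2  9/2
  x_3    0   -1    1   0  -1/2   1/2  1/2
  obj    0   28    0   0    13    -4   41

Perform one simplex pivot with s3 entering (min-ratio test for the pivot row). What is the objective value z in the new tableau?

Ratio test on column s3 — row 1: entry -1 ≤ 0; row 2: entry -1/2 ≤ 0; row 3: (1/2)/(1/2) = 1. Minimum is 1 at row 3 (x_3 leaves); pivot element 1/2.
Pivot on row 3; the obj-row RHS becomes 41 − (-4)·1 = 45.

45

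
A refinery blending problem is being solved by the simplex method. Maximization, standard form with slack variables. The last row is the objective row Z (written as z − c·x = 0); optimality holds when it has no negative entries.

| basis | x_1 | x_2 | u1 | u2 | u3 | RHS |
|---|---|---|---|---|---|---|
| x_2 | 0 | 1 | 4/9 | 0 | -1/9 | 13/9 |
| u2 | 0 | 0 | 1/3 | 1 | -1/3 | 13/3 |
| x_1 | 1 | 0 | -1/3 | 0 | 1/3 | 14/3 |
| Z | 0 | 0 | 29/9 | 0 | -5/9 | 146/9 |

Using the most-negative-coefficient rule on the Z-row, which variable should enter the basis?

Negative Z-row entries: u3: -5/9.
The most negative is -5/9 in column u3, so u3 enters.

u3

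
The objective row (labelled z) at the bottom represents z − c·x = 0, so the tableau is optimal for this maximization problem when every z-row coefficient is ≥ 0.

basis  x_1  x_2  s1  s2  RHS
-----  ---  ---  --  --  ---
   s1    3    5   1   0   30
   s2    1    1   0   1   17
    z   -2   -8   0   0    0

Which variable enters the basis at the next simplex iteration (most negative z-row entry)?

Negative z-row entries: x_1: -2, x_2: -8.
The most negative is -8 in column x_2, so x_2 enters.

x_2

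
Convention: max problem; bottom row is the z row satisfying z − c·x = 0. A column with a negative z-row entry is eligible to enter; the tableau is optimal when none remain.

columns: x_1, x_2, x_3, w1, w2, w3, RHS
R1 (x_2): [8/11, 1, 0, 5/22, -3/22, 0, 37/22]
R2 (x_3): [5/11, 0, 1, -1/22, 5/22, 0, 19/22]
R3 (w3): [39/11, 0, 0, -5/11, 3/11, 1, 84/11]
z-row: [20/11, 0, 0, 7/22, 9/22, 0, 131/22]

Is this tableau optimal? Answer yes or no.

Every z-row coefficient is ≥ 0, so the tableau is optimal.

yes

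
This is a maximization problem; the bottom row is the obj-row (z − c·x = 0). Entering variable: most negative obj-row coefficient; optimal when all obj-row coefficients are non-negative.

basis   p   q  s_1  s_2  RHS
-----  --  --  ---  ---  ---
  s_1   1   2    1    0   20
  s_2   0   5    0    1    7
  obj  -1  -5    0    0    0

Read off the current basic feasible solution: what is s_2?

7

s_2 is basic (row 2); its value is the RHS of that row, 7.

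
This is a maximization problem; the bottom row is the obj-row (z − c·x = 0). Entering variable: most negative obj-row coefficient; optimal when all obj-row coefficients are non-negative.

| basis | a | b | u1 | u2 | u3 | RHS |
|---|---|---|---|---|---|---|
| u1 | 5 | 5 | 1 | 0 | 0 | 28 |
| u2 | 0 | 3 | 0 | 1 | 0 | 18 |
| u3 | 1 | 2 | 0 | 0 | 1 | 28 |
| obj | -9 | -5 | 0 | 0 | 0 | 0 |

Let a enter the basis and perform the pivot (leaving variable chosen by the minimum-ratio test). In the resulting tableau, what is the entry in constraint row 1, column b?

Ratio test on column a — row 1: 28/5 = 28/5; row 2: entry 0 ≤ 0; row 3: 28/1 = 28. Minimum is 28/5 at row 1 (u1 leaves); pivot element 5.
Divide row 1 by 5; eliminate column a from the other rows.
In the new row 1, the b entry is the old entry divided by the pivot: 5/5 = 1.

1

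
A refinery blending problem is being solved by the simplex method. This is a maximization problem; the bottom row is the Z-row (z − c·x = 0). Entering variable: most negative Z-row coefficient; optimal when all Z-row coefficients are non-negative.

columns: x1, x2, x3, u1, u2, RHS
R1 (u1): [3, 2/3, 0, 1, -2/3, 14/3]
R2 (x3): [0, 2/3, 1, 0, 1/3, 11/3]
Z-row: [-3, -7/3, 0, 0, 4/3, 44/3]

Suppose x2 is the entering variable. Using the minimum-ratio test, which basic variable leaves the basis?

Column x2 entries and ratios — u1: (14/3)/(2/3) = 7; x3: (11/3)/(2/3) = 11/2.
Smallest ratio is 11/2 in the row of x3, so x3 leaves.

x3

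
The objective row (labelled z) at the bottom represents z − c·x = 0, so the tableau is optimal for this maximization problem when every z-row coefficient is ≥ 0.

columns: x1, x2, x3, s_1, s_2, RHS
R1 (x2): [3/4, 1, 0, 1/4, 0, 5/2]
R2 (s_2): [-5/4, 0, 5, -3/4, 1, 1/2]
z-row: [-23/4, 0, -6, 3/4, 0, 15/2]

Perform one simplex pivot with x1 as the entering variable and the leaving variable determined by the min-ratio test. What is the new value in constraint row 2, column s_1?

-1/3

Ratio test on column x1 — row 1: (5/2)/(3/4) = 10/3; row 2: entry -5/4 ≤ 0. Minimum is 10/3 at row 1 (x2 leaves); pivot element 3/4.
Divide row 1 by 3/4; eliminate column x1 from the other rows.
Row 2 update in column s_1: -3/4 − (-5/4)·(1/3) = -1/3.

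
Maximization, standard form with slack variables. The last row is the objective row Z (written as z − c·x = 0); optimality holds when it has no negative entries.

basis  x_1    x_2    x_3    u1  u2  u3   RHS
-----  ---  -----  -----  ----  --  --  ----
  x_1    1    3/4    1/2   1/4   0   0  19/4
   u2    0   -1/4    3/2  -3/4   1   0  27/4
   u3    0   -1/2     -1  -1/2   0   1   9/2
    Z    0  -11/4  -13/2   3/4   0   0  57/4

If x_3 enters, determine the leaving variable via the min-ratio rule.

u2

Column x_3 entries and ratios — x_1: (19/4)/(1/2) = 19/2; u2: (27/4)/(3/2) = 9/2; u3: -1 ≤ 0, skip.
Smallest ratio is 9/2 in the row of u2, so u2 leaves.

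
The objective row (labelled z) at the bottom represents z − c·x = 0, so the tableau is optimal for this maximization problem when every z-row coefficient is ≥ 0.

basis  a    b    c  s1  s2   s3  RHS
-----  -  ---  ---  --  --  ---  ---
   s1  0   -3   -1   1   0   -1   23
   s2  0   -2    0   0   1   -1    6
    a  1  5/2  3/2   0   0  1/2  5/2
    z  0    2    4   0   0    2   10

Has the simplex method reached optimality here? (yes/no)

yes

Every z-row coefficient is ≥ 0, so the tableau is optimal.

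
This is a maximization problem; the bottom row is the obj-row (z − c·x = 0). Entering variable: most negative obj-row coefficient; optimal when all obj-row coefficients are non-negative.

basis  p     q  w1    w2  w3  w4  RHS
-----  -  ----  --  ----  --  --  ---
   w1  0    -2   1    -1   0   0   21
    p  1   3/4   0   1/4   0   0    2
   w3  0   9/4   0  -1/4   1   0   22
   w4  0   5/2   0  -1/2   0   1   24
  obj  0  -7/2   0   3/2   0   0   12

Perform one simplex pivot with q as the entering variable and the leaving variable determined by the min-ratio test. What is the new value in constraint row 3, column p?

Ratio test on column q — row 1: entry -2 ≤ 0; row 2: 2/(3/4) = 8/3; row 3: 22/(9/4) = 88/9; row 4: 24/(5/2) = 48/5. Minimum is 8/3 at row 2 (p leaves); pivot element 3/4.
Divide row 2 by 3/4; eliminate column q from the other rows.
Row 3 update in column p: 0 − (9/4)·(4/3) = -3.

-3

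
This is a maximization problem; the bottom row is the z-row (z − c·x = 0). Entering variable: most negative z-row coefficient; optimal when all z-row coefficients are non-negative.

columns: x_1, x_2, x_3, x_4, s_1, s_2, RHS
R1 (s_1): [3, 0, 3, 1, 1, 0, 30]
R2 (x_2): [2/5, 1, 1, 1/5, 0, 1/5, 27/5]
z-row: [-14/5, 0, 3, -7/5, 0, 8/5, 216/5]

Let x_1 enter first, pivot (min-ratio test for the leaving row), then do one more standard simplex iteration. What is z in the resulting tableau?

Ratio test on column x_1 — row 1: 30/3 = 10; row 2: (27/5)/(2/5) = 27/2. Minimum is 10 at row 1 (s_1 leaves); pivot element 3.
Pivot on row 1; the z-row RHS becomes 216/5 − (-14/5)·10 = 356/5.
Next entering variable (most negative z-row entry -7/15): x_4.
Ratio test on column x_4 — row 1: 10/(1/3) = 30; row 2: (7/5)/(1/15) = 21. Minimum is 21 at row 2 (x_2 leaves); pivot element 1/15.
After the second pivot the z-row RHS is 356/5 − (-7/15)·21 = 81.

81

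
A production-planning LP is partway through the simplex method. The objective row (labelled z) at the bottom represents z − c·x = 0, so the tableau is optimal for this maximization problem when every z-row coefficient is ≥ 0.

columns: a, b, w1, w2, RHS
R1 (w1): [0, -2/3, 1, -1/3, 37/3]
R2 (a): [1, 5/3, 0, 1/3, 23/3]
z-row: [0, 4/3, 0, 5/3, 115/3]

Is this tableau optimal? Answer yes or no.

yes

Every z-row coefficient is ≥ 0, so the tableau is optimal.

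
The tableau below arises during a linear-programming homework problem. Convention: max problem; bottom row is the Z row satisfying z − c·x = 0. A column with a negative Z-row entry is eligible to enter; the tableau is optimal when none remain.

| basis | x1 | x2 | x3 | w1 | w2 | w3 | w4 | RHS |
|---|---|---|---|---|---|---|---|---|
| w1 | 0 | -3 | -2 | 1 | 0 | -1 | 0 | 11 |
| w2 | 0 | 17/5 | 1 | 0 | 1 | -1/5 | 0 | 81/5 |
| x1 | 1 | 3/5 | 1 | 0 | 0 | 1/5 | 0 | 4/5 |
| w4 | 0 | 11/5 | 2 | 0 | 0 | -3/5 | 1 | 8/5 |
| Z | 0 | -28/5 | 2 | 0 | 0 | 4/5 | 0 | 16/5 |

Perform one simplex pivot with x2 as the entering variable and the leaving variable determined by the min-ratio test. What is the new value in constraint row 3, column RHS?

4/11

Ratio test on column x2 — row 1: entry -3 ≤ 0; row 2: (81/5)/(17/5) = 81/17; row 3: (4/5)/(3/5) = 4/3; row 4: (8/5)/(11/5) = 8/11. Minimum is 8/11 at row 4 (w4 leaves); pivot element 11/5.
Divide row 4 by 11/5; eliminate column x2 from the other rows.
Row 3 update in column RHS: 4/5 − (3/5)·(8/11) = 4/11.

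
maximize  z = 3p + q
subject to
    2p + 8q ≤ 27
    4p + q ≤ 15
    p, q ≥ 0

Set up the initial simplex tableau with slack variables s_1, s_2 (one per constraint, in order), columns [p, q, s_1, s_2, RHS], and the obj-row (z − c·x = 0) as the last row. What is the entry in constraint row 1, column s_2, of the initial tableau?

0

Slack s_2 belongs to constraint 2; its column is the unit vector e_2, so the entry in row 1 is 0.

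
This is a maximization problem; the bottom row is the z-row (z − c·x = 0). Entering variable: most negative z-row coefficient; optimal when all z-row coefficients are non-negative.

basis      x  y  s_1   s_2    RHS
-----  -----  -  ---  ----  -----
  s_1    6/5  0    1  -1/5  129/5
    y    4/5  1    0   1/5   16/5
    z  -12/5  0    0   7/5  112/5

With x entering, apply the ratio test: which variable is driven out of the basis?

Column x entries and ratios — s_1: (129/5)/(6/5) = 43/2; y: (16/5)/(4/5) = 4.
Smallest ratio is 4 in the row of y, so y leaves.

y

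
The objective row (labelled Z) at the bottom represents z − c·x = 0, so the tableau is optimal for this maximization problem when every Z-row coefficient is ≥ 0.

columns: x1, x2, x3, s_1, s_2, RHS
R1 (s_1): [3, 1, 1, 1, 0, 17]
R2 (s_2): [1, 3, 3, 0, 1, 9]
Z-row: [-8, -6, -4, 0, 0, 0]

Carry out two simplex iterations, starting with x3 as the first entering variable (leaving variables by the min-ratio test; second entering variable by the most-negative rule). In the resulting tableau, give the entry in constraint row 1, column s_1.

Ratio test on column x3 — row 1: 17/1 = 17; row 2: 9/3 = 3. Minimum is 3 at row 2 (s_2 leaves); pivot element 3.
Divide row 2 by 3; eliminate column x3 from the other rows.
Second iteration: most negative Z-row entry is -20/3 in column x1, so x1 enters.
Ratio test on column x1 — row 1: 14/(8/3) = 21/4; row 2: 3/(1/3) = 9. Minimum is 21/4 at row 1 (s_1 leaves); pivot element 8/3.
Divide row 1 by 8/3; eliminate column x1 from the other rows.
After both pivots, the entry at constraint row 1, column s_1 is 3/8.

3/8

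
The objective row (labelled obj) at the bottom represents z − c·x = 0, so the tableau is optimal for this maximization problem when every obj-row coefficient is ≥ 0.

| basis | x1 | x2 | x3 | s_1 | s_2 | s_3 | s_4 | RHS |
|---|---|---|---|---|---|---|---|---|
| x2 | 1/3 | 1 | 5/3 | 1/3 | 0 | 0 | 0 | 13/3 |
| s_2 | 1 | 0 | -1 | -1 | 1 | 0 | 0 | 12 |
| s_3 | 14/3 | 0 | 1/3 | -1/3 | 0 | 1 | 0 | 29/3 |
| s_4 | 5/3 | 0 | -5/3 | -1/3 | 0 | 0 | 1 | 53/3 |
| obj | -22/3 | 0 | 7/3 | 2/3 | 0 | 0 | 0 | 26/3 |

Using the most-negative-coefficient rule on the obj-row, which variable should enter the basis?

x1

Negative obj-row entries: x1: -22/3.
The most negative is -22/3 in column x1, so x1 enters.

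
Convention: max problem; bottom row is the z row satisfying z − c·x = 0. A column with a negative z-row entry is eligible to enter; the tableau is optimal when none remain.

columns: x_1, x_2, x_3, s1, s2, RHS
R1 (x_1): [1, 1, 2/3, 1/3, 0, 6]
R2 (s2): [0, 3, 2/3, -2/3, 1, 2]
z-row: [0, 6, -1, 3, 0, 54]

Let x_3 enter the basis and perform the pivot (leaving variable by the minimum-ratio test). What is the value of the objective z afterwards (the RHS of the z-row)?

57

Ratio test on column x_3 — row 1: 6/(2/3) = 9; row 2: 2/(2/3) = 3. Minimum is 3 at row 2 (s2 leaves); pivot element 2/3.
Pivot on row 2; the z-row RHS becomes 54 − (-1)·3 = 57.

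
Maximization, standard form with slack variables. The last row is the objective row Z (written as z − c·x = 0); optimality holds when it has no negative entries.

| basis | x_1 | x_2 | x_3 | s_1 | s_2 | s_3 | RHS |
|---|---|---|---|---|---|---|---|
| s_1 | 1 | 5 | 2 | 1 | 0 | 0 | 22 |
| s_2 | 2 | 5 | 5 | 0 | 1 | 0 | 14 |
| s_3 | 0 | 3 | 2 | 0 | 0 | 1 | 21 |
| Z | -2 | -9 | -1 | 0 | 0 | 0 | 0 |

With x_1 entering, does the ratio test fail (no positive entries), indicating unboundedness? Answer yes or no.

no

Column x_1 has positive entries in row(s) 1, 2, so the ratio test bounds it — not unbounded.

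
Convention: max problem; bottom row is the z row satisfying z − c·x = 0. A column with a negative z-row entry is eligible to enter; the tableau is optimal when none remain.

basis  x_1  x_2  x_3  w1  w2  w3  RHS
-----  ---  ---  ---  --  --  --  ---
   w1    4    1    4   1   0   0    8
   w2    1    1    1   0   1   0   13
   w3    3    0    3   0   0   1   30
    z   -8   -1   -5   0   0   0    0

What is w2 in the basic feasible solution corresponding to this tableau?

13

w2 is basic (row 2); its value is the RHS of that row, 13.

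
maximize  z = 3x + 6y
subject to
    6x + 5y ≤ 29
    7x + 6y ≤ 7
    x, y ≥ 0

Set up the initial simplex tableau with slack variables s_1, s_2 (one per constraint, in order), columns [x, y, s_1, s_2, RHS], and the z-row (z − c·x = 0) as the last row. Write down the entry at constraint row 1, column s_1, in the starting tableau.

Slack s_1 belongs to constraint 1; its column is the unit vector e_1, so the entry in row 1 is 1.

1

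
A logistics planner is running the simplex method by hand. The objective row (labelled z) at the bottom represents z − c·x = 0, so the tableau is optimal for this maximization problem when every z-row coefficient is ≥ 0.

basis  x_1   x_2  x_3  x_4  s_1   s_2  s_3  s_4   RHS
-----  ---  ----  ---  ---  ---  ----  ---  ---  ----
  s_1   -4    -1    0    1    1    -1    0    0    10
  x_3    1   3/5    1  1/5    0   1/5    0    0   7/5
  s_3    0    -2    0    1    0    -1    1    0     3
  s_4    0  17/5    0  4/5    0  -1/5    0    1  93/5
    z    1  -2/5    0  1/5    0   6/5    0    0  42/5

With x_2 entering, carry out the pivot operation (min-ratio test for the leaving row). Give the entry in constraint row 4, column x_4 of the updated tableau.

Ratio test on column x_2 — row 1: entry -1 ≤ 0; row 2: (7/5)/(3/5) = 7/3; row 3: entry -2 ≤ 0; row 4: (93/5)/(17/5) = 93/17. Minimum is 7/3 at row 2 (x_3 leaves); pivot element 3/5.
Divide row 2 by 3/5; eliminate column x_2 from the other rows.
Row 4 update in column x_4: 4/5 − (17/5)·(1/3) = -1/3.

-1/3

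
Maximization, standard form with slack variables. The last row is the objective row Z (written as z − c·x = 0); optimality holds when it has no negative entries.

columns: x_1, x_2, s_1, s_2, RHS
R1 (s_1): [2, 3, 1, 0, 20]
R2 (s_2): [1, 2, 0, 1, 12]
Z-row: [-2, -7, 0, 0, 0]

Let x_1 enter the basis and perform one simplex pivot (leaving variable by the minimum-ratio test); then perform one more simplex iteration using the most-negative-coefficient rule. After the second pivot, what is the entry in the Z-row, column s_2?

8

Ratio test on column x_1 — row 1: 20/2 = 10; row 2: 12/1 = 12. Minimum is 10 at row 1 (s_1 leaves); pivot element 2.
Divide row 1 by 2; eliminate column x_1 from the other rows.
Second iteration: most negative Z-row entry is -4 in column x_2, so x_2 enters.
Ratio test on column x_2 — row 1: 10/(3/2) = 20/3; row 2: 2/(1/2) = 4. Minimum is 4 at row 2 (s_2 leaves); pivot element 1/2.
Divide row 2 by 1/2; eliminate column x_2 from the other rows.
After both pivots, the entry at the Z-row, column s_2 is 8.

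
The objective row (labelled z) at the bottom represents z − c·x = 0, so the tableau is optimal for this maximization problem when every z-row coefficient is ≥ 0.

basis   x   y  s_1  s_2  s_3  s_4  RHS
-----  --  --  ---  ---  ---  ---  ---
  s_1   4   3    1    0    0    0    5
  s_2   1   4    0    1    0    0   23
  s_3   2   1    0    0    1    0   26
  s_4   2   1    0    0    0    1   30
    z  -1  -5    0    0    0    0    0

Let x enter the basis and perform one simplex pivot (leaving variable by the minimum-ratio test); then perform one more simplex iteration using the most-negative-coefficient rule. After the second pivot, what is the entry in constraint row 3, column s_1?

-1/3

Ratio test on column x — row 1: 5/4 = 5/4; row 2: 23/1 = 23; row 3: 26/2 = 13; row 4: 30/2 = 15. Minimum is 5/4 at row 1 (s_1 leaves); pivot element 4.
Divide row 1 by 4; eliminate column x from the other rows.
Second iteration: most negative z-row entry is -17/4 in column y, so y enters.
Ratio test on column y — row 1: (5/4)/(3/4) = 5/3; row 2: (87/4)/(13/4) = 87/13; row 3: entry -1/2 ≤ 0; row 4: entry -1/2 ≤ 0. Minimum is 5/3 at row 1 (x leaves); pivot element 3/4.
Divide row 1 by 3/4; eliminate column y from the other rows.
After both pivots, the entry at constraint row 3, column s_1 is -1/3.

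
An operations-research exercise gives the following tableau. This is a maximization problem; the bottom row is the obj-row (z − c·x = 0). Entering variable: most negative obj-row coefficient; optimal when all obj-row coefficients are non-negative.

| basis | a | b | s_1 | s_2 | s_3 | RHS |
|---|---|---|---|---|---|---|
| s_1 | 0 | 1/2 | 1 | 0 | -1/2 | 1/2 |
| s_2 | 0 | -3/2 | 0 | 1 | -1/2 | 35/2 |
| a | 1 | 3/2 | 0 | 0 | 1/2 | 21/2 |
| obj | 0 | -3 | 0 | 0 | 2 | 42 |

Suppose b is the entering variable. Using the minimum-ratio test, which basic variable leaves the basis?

Column b entries and ratios — s_1: (1/2)/(1/2) = 1; s_2: -3/2 ≤ 0, skip; a: (21/2)/(3/2) = 7.
Smallest ratio is 1 in the row of s_1, so s_1 leaves.

s_1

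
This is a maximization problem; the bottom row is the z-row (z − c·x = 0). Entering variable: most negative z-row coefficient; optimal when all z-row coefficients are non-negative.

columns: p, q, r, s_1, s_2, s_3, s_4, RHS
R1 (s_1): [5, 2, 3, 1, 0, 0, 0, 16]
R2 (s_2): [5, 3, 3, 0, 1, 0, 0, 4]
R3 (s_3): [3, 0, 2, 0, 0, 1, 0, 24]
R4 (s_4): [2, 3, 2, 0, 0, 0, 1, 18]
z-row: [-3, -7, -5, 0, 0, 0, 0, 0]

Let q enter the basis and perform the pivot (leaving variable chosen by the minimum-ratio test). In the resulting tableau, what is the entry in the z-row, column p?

26/3

Ratio test on column q — row 1: 16/2 = 8; row 2: 4/3 = 4/3; row 3: entry 0 ≤ 0; row 4: 18/3 = 6. Minimum is 4/3 at row 2 (s_2 leaves); pivot element 3.
Divide row 2 by 3; eliminate column q from the other rows.
z-row update in column p: -3 − (-7)·(5/3) = 26/3.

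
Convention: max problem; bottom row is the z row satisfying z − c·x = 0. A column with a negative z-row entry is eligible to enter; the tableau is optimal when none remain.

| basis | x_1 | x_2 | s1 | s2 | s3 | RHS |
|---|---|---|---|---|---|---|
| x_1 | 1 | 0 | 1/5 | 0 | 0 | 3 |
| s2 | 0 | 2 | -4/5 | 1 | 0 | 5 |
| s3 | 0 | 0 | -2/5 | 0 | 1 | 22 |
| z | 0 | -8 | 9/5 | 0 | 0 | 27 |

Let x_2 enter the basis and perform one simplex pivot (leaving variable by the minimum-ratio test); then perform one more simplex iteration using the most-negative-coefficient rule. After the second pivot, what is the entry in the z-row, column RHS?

Ratio test on column x_2 — row 1: entry 0 ≤ 0; row 2: 5/2 = 5/2; row 3: entry 0 ≤ 0. Minimum is 5/2 at row 2 (s2 leaves); pivot element 2.
Divide row 2 by 2; eliminate column x_2 from the other rows.
Second iteration: most negative z-row entry is -7/5 in column s1, so s1 enters.
Ratio test on column s1 — row 1: 3/(1/5) = 15; row 2: entry -2/5 ≤ 0; row 3: entry -2/5 ≤ 0. Minimum is 15 at row 1 (x_1 leaves); pivot element 1/5.
Divide row 1 by 1/5; eliminate column s1 from the other rows.
After both pivots, the entry at the z-row, column RHS is 68.

68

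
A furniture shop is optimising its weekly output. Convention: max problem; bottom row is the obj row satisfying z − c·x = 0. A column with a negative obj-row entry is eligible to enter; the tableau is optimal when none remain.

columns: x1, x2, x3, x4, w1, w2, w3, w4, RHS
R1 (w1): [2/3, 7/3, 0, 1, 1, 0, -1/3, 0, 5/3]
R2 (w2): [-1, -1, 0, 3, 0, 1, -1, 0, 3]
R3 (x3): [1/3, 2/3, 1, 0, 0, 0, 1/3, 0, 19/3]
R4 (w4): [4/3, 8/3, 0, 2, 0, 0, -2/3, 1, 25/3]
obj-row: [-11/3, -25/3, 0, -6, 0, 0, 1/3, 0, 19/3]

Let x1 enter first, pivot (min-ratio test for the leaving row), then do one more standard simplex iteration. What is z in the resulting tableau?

32

Ratio test on column x1 — row 1: (5/3)/(2/3) = 5/2; row 2: entry -1 ≤ 0; row 3: (19/3)/(1/3) = 19; row 4: (25/3)/(4/3) = 25/4. Minimum is 5/2 at row 1 (w1 leaves); pivot element 2/3.
Pivot on row 1; the obj-row RHS becomes 19/3 − (-11/3)·(5/2) = 31/2.
Next entering variable (most negative obj-row entry -3/2): w3.
Ratio test on column w3 — row 1: entry -1/2 ≤ 0; row 2: entry -3/2 ≤ 0; row 3: (11/2)/(1/2) = 11; row 4: entry 0 ≤ 0. Minimum is 11 at row 3 (x3 leaves); pivot element 1/2.
After the second pivot the obj-row RHS is 31/2 − (-3/2)·11 = 32.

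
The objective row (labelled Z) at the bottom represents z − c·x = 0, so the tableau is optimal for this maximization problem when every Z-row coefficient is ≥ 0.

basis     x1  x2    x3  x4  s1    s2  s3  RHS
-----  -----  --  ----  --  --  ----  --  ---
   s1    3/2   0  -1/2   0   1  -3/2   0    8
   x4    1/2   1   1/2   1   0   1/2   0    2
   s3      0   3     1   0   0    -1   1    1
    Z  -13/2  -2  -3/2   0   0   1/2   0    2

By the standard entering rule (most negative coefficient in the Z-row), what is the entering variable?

Negative Z-row entries: x1: -13/2, x2: -2, x3: -3/2.
The most negative is -13/2 in column x1, so x1 enters.

x1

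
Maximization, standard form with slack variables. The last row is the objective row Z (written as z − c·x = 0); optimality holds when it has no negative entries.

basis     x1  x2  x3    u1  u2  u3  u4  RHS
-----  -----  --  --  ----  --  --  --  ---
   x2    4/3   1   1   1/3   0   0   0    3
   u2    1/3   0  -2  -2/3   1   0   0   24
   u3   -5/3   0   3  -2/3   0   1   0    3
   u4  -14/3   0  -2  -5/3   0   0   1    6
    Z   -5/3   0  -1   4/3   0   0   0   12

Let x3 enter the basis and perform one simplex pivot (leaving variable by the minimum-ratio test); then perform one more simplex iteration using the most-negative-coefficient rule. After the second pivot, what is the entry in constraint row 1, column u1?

Ratio test on column x3 — row 1: 3/1 = 3; row 2: entry -2 ≤ 0; row 3: 3/3 = 1; row 4: entry -2 ≤ 0. Minimum is 1 at row 3 (u3 leaves); pivot element 3.
Divide row 3 by 3; eliminate column x3 from the other rows.
Second iteration: most negative Z-row entry is -20/9 in column x1, so x1 enters.
Ratio test on column x1 — row 1: 2/(17/9) = 18/17; row 2: entry -7/9 ≤ 0; row 3: entry -5/9 ≤ 0; row 4: entry -52/9 ≤ 0. Minimum is 18/17 at row 1 (x2 leaves); pivot element 17/9.
Divide row 1 by 17/9; eliminate column x1 from the other rows.
After both pivots, the entry at constraint row 1, column u1 is 5/17.

5/17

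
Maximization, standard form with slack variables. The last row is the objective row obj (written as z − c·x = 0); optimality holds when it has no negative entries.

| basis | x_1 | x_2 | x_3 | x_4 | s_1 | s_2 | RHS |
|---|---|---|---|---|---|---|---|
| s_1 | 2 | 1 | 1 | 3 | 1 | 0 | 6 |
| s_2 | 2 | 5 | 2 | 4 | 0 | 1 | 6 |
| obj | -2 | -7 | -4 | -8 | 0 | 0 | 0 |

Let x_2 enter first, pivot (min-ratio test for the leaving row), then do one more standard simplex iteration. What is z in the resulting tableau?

12

Ratio test on column x_2 — row 1: 6/1 = 6; row 2: 6/5 = 6/5. Minimum is 6/5 at row 2 (s_2 leaves); pivot element 5.
Pivot on row 2; the obj-row RHS becomes 0 − (-7)·(6/5) = 42/5.
Next entering variable (most negative obj-row entry -12/5): x_4.
Ratio test on column x_4 — row 1: (24/5)/(11/5) = 24/11; row 2: (6/5)/(4/5) = 3/2. Minimum is 3/2 at row 2 (x_2 leaves); pivot element 4/5.
After the second pivot the obj-row RHS is 42/5 − (-12/5)·(3/2) = 12.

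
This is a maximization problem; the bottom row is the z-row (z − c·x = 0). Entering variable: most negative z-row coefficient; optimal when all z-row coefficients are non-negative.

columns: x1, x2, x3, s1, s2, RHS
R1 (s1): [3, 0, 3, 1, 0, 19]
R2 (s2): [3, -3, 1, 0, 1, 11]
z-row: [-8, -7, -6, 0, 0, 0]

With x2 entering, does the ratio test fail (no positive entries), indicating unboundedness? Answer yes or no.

Every constraint-row entry in column x2 is ≤ 0, so increasing x2 is unbounded.

yes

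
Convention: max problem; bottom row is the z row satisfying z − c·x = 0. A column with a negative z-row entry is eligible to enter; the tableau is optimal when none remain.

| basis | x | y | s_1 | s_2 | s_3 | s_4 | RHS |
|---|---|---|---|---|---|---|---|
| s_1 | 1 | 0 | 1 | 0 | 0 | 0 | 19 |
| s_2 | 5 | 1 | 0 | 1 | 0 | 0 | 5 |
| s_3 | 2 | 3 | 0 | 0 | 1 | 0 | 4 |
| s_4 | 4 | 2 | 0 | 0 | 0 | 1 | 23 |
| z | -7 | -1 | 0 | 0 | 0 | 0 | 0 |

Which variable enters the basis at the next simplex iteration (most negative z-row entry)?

Negative z-row entries: x: -7, y: -1.
The most negative is -7 in column x, so x enters.

x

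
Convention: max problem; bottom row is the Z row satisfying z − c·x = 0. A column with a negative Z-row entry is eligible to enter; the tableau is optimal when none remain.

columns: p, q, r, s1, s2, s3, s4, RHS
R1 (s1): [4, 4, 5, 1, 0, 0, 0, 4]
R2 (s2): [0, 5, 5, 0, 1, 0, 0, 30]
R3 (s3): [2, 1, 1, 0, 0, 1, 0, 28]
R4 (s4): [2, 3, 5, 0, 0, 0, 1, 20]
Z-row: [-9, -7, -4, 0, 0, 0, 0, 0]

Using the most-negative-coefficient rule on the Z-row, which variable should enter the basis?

p

Negative Z-row entries: p: -9, q: -7, r: -4.
The most negative is -9 in column p, so p enters.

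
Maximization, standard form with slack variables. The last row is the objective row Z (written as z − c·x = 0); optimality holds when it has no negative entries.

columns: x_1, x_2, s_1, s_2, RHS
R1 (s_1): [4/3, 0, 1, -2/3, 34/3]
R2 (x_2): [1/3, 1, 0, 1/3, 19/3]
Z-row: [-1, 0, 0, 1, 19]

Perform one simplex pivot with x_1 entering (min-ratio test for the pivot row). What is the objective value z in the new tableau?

55/2

Ratio test on column x_1 — row 1: (34/3)/(4/3) = 17/2; row 2: (19/3)/(1/3) = 19. Minimum is 17/2 at row 1 (s_1 leaves); pivot element 4/3.
Pivot on row 1; the Z-row RHS becomes 19 − (-1)·(17/2) = 55/2.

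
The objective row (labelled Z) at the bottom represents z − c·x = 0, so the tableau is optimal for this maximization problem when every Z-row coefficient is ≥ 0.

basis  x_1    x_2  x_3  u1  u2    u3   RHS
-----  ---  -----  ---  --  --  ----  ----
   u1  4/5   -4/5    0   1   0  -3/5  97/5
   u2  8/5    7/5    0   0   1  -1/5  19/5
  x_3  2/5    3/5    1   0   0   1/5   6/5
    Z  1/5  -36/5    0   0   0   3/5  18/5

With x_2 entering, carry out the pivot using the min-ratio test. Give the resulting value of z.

Ratio test on column x_2 — row 1: entry -4/5 ≤ 0; row 2: (19/5)/(7/5) = 19/7; row 3: (6/5)/(3/5) = 2. Minimum is 2 at row 3 (x_3 leaves); pivot element 3/5.
Pivot on row 3; the Z-row RHS becomes 18/5 − (-36/5)·2 = 18.

18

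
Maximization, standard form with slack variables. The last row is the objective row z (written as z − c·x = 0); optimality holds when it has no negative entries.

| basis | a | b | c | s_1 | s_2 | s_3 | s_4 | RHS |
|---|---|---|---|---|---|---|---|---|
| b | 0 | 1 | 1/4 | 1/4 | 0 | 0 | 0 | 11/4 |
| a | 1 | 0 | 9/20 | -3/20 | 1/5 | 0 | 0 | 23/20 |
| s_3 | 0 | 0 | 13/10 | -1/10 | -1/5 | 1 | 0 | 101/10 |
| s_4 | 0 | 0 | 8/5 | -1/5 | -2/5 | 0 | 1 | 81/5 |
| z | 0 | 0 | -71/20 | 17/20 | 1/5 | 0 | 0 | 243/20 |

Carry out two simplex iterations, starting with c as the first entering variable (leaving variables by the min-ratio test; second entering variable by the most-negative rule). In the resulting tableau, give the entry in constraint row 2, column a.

5/3

Ratio test on column c — row 1: (11/4)/(1/4) = 11; row 2: (23/20)/(9/20) = 23/9; row 3: (101/10)/(13/10) = 101/13; row 4: (81/5)/(8/5) = 81/8. Minimum is 23/9 at row 2 (a leaves); pivot element 9/20.
Divide row 2 by 9/20; eliminate column c from the other rows.
Second iteration: most negative z-row entry is -1/3 in column s_1, so s_1 enters.
Ratio test on column s_1 — row 1: (19/9)/(1/3) = 19/3; row 2: entry -1/3 ≤ 0; row 3: (61/9)/(1/3) = 61/3; row 4: (109/9)/(1/3) = 109/3. Minimum is 19/3 at row 1 (b leaves); pivot element 1/3.
Divide row 1 by 1/3; eliminate column s_1 from the other rows.
After both pivots, the entry at constraint row 2, column a is 5/3.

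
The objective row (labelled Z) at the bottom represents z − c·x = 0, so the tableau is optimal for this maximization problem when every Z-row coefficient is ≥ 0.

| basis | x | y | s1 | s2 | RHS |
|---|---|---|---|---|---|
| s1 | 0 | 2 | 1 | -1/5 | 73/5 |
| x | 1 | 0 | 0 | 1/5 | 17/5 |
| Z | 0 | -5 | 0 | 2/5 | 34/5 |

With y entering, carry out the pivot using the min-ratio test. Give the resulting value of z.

433/10

Ratio test on column y — row 1: (73/5)/2 = 73/10; row 2: entry 0 ≤ 0. Minimum is 73/10 at row 1 (s1 leaves); pivot element 2.
Pivot on row 1; the Z-row RHS becomes 34/5 − (-5)·(73/10) = 433/10.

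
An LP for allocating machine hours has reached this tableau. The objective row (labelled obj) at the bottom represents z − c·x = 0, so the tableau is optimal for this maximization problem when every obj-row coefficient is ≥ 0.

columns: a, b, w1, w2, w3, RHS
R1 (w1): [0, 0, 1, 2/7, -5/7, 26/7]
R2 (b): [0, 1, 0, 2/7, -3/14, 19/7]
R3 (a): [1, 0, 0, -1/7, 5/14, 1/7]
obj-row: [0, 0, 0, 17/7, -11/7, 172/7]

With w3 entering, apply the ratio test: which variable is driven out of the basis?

Column w3 entries and ratios — w1: -5/7 ≤ 0, skip; b: -3/14 ≤ 0, skip; a: (1/7)/(5/14) = 2/5.
Smallest ratio is 2/5 in the row of a, so a leaves.

a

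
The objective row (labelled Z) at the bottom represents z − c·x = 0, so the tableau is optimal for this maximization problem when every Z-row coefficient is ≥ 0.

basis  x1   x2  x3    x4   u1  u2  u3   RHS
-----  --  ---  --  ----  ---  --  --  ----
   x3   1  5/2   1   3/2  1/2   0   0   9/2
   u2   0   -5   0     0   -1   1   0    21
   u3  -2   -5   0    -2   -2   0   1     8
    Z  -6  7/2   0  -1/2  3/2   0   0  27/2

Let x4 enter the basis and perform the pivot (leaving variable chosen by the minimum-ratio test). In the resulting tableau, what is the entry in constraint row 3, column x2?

Ratio test on column x4 — row 1: (9/2)/(3/2) = 3; row 2: entry 0 ≤ 0; row 3: entry -2 ≤ 0. Minimum is 3 at row 1 (x3 leaves); pivot element 3/2.
Divide row 1 by 3/2; eliminate column x4 from the other rows.
Row 3 update in column x2: -5 − (-2)·(5/3) = -5/3.

-5/3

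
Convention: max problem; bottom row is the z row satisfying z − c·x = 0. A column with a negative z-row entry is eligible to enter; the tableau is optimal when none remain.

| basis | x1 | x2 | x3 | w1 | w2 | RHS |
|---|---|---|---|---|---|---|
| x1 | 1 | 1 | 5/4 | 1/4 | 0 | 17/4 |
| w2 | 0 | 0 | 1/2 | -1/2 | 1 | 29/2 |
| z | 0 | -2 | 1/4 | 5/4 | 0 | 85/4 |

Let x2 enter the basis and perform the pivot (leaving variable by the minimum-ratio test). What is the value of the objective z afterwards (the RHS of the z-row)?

Ratio test on column x2 — row 1: (17/4)/1 = 17/4; row 2: entry 0 ≤ 0. Minimum is 17/4 at row 1 (x1 leaves); pivot element 1.
Pivot on row 1; the z-row RHS becomes 85/4 − (-2)·(17/4) = 119/4.

119/4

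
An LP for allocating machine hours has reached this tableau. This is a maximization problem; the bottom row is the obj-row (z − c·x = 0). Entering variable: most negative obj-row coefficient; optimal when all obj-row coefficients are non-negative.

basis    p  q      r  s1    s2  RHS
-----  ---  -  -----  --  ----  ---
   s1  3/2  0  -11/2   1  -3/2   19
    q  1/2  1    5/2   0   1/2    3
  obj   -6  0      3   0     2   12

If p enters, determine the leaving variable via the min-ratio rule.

Column p entries and ratios — s1: 19/(3/2) = 38/3; q: 3/(1/2) = 6.
Smallest ratio is 6 in the row of q, so q leaves.

q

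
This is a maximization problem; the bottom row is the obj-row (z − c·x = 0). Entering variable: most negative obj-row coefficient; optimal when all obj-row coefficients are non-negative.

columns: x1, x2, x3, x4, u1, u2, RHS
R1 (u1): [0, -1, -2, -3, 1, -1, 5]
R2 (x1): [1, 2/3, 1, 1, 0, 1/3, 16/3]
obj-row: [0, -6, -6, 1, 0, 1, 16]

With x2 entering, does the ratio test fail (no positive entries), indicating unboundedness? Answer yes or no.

no

Column x2 has positive entries in row(s) 2, so the ratio test bounds it — not unbounded.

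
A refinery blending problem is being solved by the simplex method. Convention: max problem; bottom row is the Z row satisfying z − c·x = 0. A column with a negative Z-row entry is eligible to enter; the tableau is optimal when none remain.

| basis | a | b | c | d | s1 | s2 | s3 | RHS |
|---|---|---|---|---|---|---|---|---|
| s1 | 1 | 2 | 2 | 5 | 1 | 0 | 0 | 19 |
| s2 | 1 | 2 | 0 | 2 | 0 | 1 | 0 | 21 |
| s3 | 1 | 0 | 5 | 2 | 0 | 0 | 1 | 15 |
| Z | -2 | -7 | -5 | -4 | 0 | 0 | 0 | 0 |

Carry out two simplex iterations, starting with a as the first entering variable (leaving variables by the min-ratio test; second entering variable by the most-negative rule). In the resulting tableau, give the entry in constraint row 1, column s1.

Ratio test on column a — row 1: 19/1 = 19; row 2: 21/1 = 21; row 3: 15/1 = 15. Minimum is 15 at row 3 (s3 leaves); pivot element 1.
Divide row 3 by 1; eliminate column a from the other rows.
Second iteration: most negative Z-row entry is -7 in column b, so b enters.
Ratio test on column b — row 1: 4/2 = 2; row 2: 6/2 = 3; row 3: entry 0 ≤ 0. Minimum is 2 at row 1 (s1 leaves); pivot element 2.
Divide row 1 by 2; eliminate column b from the other rows.
After both pivots, the entry at constraint row 1, column s1 is 1/2.

1/2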